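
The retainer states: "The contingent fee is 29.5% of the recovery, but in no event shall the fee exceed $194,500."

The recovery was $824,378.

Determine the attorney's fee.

29.5% of $824,378 = $243,191.51
That exceeds the $194,500 cap, so the fee is capped at $194,500.

$194,500.00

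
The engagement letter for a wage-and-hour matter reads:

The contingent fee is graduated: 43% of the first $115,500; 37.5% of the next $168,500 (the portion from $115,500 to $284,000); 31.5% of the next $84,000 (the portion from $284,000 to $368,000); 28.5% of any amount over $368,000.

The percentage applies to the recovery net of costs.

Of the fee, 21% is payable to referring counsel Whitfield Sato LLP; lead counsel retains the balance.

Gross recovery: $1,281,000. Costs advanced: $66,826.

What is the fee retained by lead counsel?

$300,572.95

Fee base (net of costs): $1,281,000 − $66,826 = $1,214,174
First $115,500 at 43% = $49,665.00
Next $168,500 at 37.5% = $63,187.50
Next $84,000 at 31.5% = $26,460.00
Remaining $846,174 at 28.5% = $241,159.59
Fee: $49,665.00 + $63,187.50 + $26,460.00 + $241,159.59 = $380,472.09
Referral share: 21% of $380,472.09 = $79,899.14; lead counsel retains $380,472.09 − $79,899.14 = $300,572.95.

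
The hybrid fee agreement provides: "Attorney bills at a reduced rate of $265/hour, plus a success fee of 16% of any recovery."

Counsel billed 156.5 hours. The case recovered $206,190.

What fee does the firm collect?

$74,462.90

Hourly: 156.5 × $265 = $41,472.50
Success fee: 16% of $206,190 = $32,990.40
Total: $41,472.50 + $32,990.40 = $74,462.90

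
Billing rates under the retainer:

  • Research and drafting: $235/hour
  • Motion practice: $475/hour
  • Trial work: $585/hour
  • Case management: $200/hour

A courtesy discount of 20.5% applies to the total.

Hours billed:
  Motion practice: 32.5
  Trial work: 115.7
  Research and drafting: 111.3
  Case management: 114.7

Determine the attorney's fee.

Research and drafting: 111.3 × $235 = $26,155.50
Motion practice: 32.5 × $475 = $15,437.50
Trial work: 115.7 × $585 = $67,684.50
Case management: 114.7 × $200 = $22,940.00
Subtotal: $132,217.50
Less 20.5% discount: −$27,104.59
Total: $132,217.50 − $27,104.59 = $105,112.91

$105,112.91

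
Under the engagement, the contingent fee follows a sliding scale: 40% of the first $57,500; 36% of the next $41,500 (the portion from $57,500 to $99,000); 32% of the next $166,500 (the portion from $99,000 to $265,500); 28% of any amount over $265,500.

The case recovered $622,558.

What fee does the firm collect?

First $57,500 at 40% = $23,000.00
Next $41,500 at 36% = $14,940.00
Next $166,500 at 32% = $53,280.00
Remaining $357,058 at 28% = $99,976.24
Fee: $23,000.00 + $14,940.00 + $53,280.00 + $99,976.24 = $191,196.24

$191,196.24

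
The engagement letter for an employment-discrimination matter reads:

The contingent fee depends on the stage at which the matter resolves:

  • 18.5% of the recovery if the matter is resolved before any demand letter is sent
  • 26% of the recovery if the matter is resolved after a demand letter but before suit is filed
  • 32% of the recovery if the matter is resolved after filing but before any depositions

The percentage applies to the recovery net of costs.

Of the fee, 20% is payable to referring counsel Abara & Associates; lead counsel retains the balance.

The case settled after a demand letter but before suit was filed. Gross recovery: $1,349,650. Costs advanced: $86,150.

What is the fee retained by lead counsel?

$262,808.00

Fee base (net of costs): $1,349,650 − $86,150 = $1,263,500
The matter settled after a demand letter but before suit was filed, so the 26% rate applies.
$1,263,500 × 26% = $328,510.00
Referral share: 20% of $328,510.00 = $65,702.00; lead counsel retains $328,510.00 − $65,702.00 = $262,808.00.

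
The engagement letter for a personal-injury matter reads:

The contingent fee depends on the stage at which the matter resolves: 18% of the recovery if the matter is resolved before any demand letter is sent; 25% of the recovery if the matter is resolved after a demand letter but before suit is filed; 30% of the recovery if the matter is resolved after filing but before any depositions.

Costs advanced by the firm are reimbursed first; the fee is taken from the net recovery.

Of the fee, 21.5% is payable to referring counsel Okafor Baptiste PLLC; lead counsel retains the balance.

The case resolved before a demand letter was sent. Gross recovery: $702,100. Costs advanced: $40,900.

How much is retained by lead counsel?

Fee base (net of costs): $702,100 − $40,900 = $661,200
The matter resolved before a demand letter was sent, so the 18% rate applies.
$661,200 × 18% = $119,016.00
Referral share: 21.5% of $119,016.00 = $25,588.44; lead counsel retains $119,016.00 − $25,588.44 = $93,427.56.

$93,427.56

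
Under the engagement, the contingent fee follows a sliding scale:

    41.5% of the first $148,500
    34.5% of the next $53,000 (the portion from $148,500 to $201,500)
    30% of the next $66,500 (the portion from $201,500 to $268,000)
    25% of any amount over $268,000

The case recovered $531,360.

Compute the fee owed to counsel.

First $148,500 at 41.5% = $61,627.50
Next $53,000 at 34.5% = $18,285.00
Next $66,500 at 30% = $19,950.00
Remaining $263,360 at 25% = $65,840.00
Fee: $61,627.50 + $18,285.00 + $19,950.00 + $65,840.00 = $165,702.50

$165,702.50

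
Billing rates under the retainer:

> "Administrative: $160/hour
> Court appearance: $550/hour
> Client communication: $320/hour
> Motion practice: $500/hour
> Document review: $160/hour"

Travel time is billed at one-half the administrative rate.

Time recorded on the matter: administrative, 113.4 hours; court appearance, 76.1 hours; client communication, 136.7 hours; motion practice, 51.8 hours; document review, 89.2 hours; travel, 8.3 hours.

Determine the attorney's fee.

Administrative: 113.4 × $160 = $18,144.00
Court appearance: 76.1 × $550 = $41,855.00
Client communication: 136.7 × $320 = $43,744.00
Motion practice: 51.8 × $500 = $25,900.00
Document review: 89.2 × $160 = $14,272.00
Subtotal: $18,144.00 + $41,855.00 + $43,744.00 + $25,900.00 + $14,272.00 = $143,915.00
Travel: 8.3 × ($160 ÷ 2) = 8.3 × $80.00 = $664.00
Total: $143,915.00 + $664.00 = $144,579.00

$144,579.00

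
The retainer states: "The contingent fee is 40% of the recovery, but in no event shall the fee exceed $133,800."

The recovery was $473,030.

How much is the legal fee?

$133,800.00

40% of $473,030 = $189,212.00
That exceeds the $133,800 cap, so the fee is capped at $133,800.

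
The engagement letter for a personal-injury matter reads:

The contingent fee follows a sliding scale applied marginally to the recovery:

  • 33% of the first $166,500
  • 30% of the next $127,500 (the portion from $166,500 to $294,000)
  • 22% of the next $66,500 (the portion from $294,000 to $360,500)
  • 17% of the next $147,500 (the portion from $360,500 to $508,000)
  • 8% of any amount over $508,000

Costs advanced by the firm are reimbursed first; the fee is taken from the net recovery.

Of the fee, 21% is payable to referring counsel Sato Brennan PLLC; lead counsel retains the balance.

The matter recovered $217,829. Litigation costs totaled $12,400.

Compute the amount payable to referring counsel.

Fee base (net of costs): $217,829 − $12,400 = $205,429
First $166,500 at 33% = $54,945.00
Remaining $38,929 at 30% = $11,678.70
Fee: $54,945.00 + $11,678.70 = $66,623.70
Referral share: 21% of $66,623.70 = $13,990.98; lead counsel retains $66,623.70 − $13,990.98 = $52,632.72.

$13,990.98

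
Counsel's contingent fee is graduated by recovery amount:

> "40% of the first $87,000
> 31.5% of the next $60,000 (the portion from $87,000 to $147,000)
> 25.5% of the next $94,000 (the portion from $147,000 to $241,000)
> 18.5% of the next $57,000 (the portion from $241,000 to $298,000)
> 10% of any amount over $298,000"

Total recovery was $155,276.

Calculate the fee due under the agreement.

First $87,000 at 40% = $34,800.00
Next $60,000 at 31.5% = $18,900.00
Remaining $8,276 at 25.5% = $2,110.38
Fee: $34,800.00 + $18,900.00 + $2,110.38 = $55,810.38

$55,810.38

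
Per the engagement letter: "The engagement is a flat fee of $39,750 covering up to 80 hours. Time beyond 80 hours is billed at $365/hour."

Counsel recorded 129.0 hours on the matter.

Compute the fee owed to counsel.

Flat fee: $39,750.00
Excess hours: 129.0 − 80 = 49.0
Overrun: 49.0 × $365 = $17,885.00
Total: $39,750.00 + $17,885.00 = $57,635.00

$57,635.00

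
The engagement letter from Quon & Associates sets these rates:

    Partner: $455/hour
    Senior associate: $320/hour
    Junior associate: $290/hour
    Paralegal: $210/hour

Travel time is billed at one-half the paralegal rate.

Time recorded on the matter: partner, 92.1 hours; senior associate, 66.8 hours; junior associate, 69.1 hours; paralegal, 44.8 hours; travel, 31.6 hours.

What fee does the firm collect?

$96,046.50

Partner: 92.1 × $455 = $41,905.50
Senior associate: 66.8 × $320 = $21,376.00
Junior associate: 69.1 × $290 = $20,039.00
Paralegal: 44.8 × $210 = $9,408.00
Subtotal: $41,905.50 + $21,376.00 + $20,039.00 + $9,408.00 = $92,728.50
Travel: 31.6 × ($210 ÷ 2) = 31.6 × $105.00 = $3,318.00
Total: $92,728.50 + $3,318.00 = $96,046.50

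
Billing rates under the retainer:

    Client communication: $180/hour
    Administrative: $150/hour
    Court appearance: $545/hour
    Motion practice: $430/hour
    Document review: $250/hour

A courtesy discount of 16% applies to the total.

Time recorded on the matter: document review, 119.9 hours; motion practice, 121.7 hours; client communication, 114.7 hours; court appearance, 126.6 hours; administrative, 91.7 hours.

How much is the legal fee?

Client communication: 114.7 × $180 = $20,646.00
Administrative: 91.7 × $150 = $13,755.00
Court appearance: 126.6 × $545 = $68,997.00
Motion practice: 121.7 × $430 = $52,331.00
Document review: 119.9 × $250 = $29,975.00
Subtotal: $185,704.00
Less 16% discount: −$29,712.64
Total: $185,704.00 − $29,712.64 = $155,991.36

$155,991.36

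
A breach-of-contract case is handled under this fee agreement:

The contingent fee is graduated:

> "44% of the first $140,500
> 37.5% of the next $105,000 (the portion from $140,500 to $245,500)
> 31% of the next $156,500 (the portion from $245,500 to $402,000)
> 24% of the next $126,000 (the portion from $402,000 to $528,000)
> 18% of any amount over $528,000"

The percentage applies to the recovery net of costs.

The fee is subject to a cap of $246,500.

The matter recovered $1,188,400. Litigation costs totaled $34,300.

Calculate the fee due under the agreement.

Fee base (net of costs): $1,188,400 − $34,300 = $1,154,100
First $140,500 at 44% = $61,820.00
Next $105,000 at 37.5% = $39,375.00
Next $156,500 at 31% = $48,515.00
Next $126,000 at 24% = $30,240.00
Remaining $626,100 at 18% = $112,698.00
Fee: $61,820.00 + $39,375.00 + $48,515.00 + $30,240.00 + $112,698.00 = $292,648.00
$292,648.00 exceeds the $246,500 cap, so the fee is capped at $246,500.00.

$246,500.00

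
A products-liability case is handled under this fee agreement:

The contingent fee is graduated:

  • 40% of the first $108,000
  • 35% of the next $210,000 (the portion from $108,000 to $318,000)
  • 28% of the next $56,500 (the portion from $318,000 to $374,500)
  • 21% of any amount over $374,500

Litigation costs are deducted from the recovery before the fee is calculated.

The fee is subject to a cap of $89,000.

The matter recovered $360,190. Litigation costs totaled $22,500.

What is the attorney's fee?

Fee base (net of costs): $360,190 − $22,500 = $337,690
First $108,000 at 40% = $43,200.00
Next $210,000 at 35% = $73,500.00
Remaining $19,690 at 28% = $5,513.20
Fee: $43,200.00 + $73,500.00 + $5,513.20 = $122,213.20
$122,213.20 exceeds the $89,000 cap, so the fee is capped at $89,000.00.

$89,000.00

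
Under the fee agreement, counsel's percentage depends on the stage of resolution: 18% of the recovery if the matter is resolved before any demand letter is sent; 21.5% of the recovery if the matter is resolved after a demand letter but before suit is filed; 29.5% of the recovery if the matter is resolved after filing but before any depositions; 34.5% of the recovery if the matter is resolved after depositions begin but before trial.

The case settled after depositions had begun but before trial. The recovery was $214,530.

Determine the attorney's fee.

The matter settled after depositions had begun but before trial, so the 34.5% rate applies.
$214,530 × 34.5% = $74,012.85

$74,012.85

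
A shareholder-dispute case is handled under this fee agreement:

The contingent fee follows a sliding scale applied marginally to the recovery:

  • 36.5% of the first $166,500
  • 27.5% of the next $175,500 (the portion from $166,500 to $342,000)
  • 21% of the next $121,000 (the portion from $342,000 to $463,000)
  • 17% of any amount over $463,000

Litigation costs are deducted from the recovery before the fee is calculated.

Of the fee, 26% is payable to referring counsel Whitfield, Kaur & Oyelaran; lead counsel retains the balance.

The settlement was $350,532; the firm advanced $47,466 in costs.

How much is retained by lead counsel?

$72,762.83

Fee base (net of costs): $350,532 − $47,466 = $303,066
First $166,500 at 36.5% = $60,772.50
Remaining $136,566 at 27.5% = $37,555.65
Fee: $60,772.50 + $37,555.65 = $98,328.15
Referral share: 26% of $98,328.15 = $25,565.32; lead counsel retains $98,328.15 − $25,565.32 = $72,762.83.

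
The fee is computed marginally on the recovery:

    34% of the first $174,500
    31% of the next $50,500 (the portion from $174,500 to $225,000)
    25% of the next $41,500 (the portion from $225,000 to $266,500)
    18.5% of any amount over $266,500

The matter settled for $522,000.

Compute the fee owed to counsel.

$132,627.50

First $174,500 at 34% = $59,330.00
Next $50,500 at 31% = $15,655.00
Next $41,500 at 25% = $10,375.00
Remaining $255,500 at 18.5% = $47,267.50
Fee: $59,330.00 + $15,655.00 + $10,375.00 + $47,267.50 = $132,627.50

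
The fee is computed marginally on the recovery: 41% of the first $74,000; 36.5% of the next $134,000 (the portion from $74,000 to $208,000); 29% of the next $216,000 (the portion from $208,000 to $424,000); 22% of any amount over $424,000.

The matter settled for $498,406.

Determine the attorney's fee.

$158,259.32

First $74,000 at 41% = $30,340.00
Next $134,000 at 36.5% = $48,910.00
Next $216,000 at 29% = $62,640.00
Remaining $74,406 at 22% = $16,369.32
Fee: $30,340.00 + $48,910.00 + $62,640.00 + $16,369.32 = $158,259.32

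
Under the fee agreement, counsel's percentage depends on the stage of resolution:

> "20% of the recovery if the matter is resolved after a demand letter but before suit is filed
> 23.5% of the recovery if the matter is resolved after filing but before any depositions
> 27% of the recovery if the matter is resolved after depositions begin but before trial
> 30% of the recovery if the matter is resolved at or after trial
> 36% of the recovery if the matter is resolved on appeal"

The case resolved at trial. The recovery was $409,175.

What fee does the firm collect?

The matter resolved at trial, so the 30% rate applies.
$409,175 × 30% = $122,752.50

$122,752.50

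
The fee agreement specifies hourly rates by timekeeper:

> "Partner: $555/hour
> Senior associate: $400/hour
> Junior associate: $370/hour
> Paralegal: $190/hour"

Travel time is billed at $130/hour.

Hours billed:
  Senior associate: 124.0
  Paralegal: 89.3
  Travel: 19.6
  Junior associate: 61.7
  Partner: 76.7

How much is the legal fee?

Partner: 76.7 × $555 = $42,568.50
Senior associate: 124.0 × $400 = $49,600.00
Junior associate: 61.7 × $370 = $22,829.00
Paralegal: 89.3 × $190 = $16,967.00
Subtotal: $42,568.50 + $49,600.00 + $22,829.00 + $16,967.00 = $131,964.50
Travel: 19.6 × $130 = $2,548.00
Total: $131,964.50 + $2,548.00 = $134,512.50

$134,512.50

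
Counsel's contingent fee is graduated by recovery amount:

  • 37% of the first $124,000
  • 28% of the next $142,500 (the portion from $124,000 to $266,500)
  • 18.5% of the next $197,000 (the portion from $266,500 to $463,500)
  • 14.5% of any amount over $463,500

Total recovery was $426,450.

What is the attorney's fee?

First $124,000 at 37% = $45,880.00
Next $142,500 at 28% = $39,900.00
Remaining $159,950 at 18.5% = $29,590.75
Fee: $45,880.00 + $39,900.00 + $29,590.75 = $115,370.75

$115,370.75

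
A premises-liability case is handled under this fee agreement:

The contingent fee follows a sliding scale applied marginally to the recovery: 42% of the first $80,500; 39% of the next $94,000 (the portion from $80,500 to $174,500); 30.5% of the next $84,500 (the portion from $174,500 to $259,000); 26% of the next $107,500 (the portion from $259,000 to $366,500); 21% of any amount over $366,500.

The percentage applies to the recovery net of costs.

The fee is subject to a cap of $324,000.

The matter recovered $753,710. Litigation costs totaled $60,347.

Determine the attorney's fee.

Fee base (net of costs): $753,710 − $60,347 = $693,363
First $80,500 at 42% = $33,810.00
Next $94,000 at 39% = $36,660.00
Next $84,500 at 30.5% = $25,772.50
Next $107,500 at 26% = $27,950.00
Remaining $326,863 at 21% = $68,641.23
Fee: $33,810.00 + $36,660.00 + $25,772.50 + $27,950.00 + $68,641.23 = $192,833.73
$192,833.73 is under the $324,000 cap.

$192,833.73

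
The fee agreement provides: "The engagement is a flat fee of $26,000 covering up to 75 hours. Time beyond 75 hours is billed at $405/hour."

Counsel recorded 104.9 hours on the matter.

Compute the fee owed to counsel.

$38,109.50

Flat fee: $26,000.00
Excess hours: 104.9 − 75 = 29.9
Overrun: 29.9 × $405 = $12,109.50
Total: $26,000.00 + $12,109.50 = $38,109.50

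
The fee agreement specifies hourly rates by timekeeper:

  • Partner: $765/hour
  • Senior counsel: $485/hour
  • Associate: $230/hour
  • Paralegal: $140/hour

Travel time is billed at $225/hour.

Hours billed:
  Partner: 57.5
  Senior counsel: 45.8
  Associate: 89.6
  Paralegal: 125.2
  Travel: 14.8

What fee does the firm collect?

Partner: 57.5 × $765 = $43,987.50
Senior counsel: 45.8 × $485 = $22,213.00
Associate: 89.6 × $230 = $20,608.00
Paralegal: 125.2 × $140 = $17,528.00
Subtotal: $43,987.50 + $22,213.00 + $20,608.00 + $17,528.00 = $104,336.50
Travel: 14.8 × $225 = $3,330.00
Total: $104,336.50 + $3,330.00 = $107,666.50

$107,666.50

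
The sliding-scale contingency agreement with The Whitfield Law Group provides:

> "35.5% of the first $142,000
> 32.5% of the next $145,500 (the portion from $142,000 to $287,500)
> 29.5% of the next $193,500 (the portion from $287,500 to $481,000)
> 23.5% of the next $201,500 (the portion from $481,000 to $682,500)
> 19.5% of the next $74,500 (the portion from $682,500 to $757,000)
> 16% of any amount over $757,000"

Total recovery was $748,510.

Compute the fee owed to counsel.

$215,004.45

First $142,000 at 35.5% = $50,410.00
Next $145,500 at 32.5% = $47,287.50
Next $193,500 at 29.5% = $57,082.50
Next $201,500 at 23.5% = $47,352.50
Remaining $66,010 at 19.5% = $12,871.95
Fee: $50,410.00 + $47,287.50 + $57,082.50 + $47,352.50 + $12,871.95 = $215,004.45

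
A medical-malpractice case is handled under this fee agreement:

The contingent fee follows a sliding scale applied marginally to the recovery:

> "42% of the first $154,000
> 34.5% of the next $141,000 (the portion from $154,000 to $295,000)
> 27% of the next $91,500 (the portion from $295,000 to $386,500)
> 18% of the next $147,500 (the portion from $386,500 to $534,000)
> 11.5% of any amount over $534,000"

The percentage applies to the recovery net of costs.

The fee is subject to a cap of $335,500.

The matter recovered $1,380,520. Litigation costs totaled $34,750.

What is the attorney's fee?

$257,933.55

Fee base (net of costs): $1,380,520 − $34,750 = $1,345,770
First $154,000 at 42% = $64,680.00
Next $141,000 at 34.5% = $48,645.00
Next $91,500 at 27% = $24,705.00
Next $147,500 at 18% = $26,550.00
Remaining $811,770 at 11.5% = $93,353.55
Fee: $64,680.00 + $48,645.00 + $24,705.00 + $26,550.00 + $93,353.55 = $257,933.55
$257,933.55 is under the $335,500 cap.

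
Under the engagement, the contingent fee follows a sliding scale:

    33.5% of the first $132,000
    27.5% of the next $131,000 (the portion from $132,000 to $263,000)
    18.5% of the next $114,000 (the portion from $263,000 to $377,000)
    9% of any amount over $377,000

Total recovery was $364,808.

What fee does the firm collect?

First $132,000 at 33.5% = $44,220.00
Next $131,000 at 27.5% = $36,025.00
Remaining $101,808 at 18.5% = $18,834.48
Fee: $44,220.00 + $36,025.00 + $18,834.48 = $99,079.48

$99,079.48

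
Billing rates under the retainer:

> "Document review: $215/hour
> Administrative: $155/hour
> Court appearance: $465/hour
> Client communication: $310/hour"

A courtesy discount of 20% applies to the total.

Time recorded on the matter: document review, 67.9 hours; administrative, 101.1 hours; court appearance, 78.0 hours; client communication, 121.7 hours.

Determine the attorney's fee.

Document review: 67.9 × $215 = $14,598.50
Administrative: 101.1 × $155 = $15,670.50
Court appearance: 78.0 × $465 = $36,270.00
Client communication: 121.7 × $310 = $37,727.00
Subtotal: $104,266.00
Less 20% discount: −$20,853.20
Total: $104,266.00 − $20,853.20 = $83,412.80

$83,412.80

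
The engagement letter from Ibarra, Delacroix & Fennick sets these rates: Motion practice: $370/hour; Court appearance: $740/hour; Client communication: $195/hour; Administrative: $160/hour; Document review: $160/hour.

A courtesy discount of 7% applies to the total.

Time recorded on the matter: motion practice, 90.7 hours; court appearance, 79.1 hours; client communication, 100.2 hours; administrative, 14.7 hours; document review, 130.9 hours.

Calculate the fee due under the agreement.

Motion practice: 90.7 × $370 = $33,559.00
Court appearance: 79.1 × $740 = $58,534.00
Client communication: 100.2 × $195 = $19,539.00
Administrative: 14.7 × $160 = $2,352.00
Document review: 130.9 × $160 = $20,944.00
Subtotal: $134,928.00
Less 7% discount: −$9,444.96
Total: $134,928.00 − $9,444.96 = $125,483.04

$125,483.04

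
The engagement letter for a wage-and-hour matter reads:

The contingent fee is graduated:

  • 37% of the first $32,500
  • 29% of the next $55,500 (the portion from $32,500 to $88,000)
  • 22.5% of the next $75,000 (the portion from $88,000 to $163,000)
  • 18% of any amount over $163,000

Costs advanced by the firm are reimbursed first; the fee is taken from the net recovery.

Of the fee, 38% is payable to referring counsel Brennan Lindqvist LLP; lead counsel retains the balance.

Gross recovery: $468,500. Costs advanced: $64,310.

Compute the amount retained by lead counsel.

$54,813.70

Fee base (net of costs): $468,500 − $64,310 = $404,190
First $32,500 at 37% = $12,025.00
Next $55,500 at 29% = $16,095.00
Next $75,000 at 22.5% = $16,875.00
Remaining $241,190 at 18% = $43,414.20
Fee: $12,025.00 + $16,095.00 + $16,875.00 + $43,414.20 = $88,409.20
Referral share: 38% of $88,409.20 = $33,595.50; lead counsel retains $88,409.20 − $33,595.50 = $54,813.70.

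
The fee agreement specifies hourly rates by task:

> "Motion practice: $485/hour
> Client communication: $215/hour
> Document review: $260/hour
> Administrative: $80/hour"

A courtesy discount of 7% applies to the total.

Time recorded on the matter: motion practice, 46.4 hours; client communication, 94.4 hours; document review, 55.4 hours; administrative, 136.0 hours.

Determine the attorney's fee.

Motion practice: 46.4 × $485 = $22,504.00
Client communication: 94.4 × $215 = $20,296.00
Document review: 55.4 × $260 = $14,404.00
Administrative: 136.0 × $80 = $10,880.00
Subtotal: $68,084.00
Less 7% discount: −$4,765.88
Total: $68,084.00 − $4,765.88 = $63,318.12

$63,318.12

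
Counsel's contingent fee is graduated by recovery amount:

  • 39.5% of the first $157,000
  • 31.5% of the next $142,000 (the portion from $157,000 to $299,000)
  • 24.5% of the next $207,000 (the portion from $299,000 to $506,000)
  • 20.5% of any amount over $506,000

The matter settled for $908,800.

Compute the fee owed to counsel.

$240,034.00

First $157,000 at 39.5% = $62,015.00
Next $142,000 at 31.5% = $44,730.00
Next $207,000 at 24.5% = $50,715.00
Remaining $402,800 at 20.5% = $82,574.00
Fee: $62,015.00 + $44,730.00 + $50,715.00 + $82,574.00 = $240,034.00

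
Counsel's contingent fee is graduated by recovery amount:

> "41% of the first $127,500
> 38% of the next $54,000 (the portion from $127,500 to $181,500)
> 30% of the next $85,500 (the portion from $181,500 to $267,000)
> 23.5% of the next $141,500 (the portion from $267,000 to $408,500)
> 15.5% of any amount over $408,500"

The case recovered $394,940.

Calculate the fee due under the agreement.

First $127,500 at 41% = $52,275.00
Next $54,000 at 38% = $20,520.00
Next $85,500 at 30% = $25,650.00
Remaining $127,940 at 23.5% = $30,065.90
Fee: $52,275.00 + $20,520.00 + $25,650.00 + $30,065.90 = $128,510.90

$128,510.90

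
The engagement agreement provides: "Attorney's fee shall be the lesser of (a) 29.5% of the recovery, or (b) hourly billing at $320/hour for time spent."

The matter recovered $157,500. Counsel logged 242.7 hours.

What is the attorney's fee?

$46,462.50

(a) 29.5% of $157,500 = $46,462.50
(b) 242.7 × $320 = $77,664.00
The lesser is (a): $46,462.50.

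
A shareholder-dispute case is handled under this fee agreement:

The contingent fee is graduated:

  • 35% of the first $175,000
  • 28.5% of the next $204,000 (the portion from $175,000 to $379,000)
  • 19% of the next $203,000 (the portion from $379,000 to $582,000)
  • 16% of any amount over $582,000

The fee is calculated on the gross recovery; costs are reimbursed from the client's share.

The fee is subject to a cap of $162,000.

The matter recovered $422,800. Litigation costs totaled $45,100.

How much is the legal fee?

Fee base is the gross recovery, $422,800; costs are reimbursed separately.
First $175,000 at 35% = $61,250.00
Next $204,000 at 28.5% = $58,140.00
Remaining $43,800 at 19% = $8,322.00
Fee: $61,250.00 + $58,140.00 + $8,322.00 = $127,712.00
$127,712.00 is under the $162,000 cap.

$127,712.00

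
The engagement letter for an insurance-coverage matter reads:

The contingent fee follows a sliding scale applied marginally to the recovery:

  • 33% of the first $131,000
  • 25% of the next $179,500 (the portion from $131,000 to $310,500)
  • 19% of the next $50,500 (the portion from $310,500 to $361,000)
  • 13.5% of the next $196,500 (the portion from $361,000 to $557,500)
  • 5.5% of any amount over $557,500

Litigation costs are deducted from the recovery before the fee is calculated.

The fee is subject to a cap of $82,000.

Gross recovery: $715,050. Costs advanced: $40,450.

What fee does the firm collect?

$82,000.00

Fee base (net of costs): $715,050 − $40,450 = $674,600
First $131,000 at 33% = $43,230.00
Next $179,500 at 25% = $44,875.00
Next $50,500 at 19% = $9,595.00
Next $196,500 at 13.5% = $26,527.50
Remaining $117,100 at 5.5% = $6,440.50
Fee: $43,230.00 + $44,875.00 + $9,595.00 + $26,527.50 + $6,440.50 = $130,668.00
$130,668.00 exceeds the $82,000 cap, so the fee is capped at $82,000.00.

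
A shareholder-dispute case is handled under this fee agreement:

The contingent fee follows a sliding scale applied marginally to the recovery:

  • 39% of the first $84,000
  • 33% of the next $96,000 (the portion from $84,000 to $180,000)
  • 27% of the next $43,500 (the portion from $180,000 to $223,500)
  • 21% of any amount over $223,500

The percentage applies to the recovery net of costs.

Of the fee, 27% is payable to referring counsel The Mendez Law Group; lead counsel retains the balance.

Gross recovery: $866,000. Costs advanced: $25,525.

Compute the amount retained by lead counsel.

$150,197.32

Fee base (net of costs): $866,000 − $25,525 = $840,475
First $84,000 at 39% = $32,760.00
Next $96,000 at 33% = $31,680.00
Next $43,500 at 27% = $11,745.00
Remaining $616,975 at 21% = $129,564.75
Fee: $32,760.00 + $31,680.00 + $11,745.00 + $129,564.75 = $205,749.75
Referral share: 27% of $205,749.75 = $55,552.43; lead counsel retains $205,749.75 − $55,552.43 = $150,197.32.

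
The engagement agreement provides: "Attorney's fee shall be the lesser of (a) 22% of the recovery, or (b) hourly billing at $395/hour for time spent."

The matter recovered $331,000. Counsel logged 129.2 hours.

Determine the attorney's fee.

$51,034.00

(a) 22% of $331,000 = $72,820.00
(b) 129.2 × $395 = $51,034.00
The lesser is (b): $51,034.00.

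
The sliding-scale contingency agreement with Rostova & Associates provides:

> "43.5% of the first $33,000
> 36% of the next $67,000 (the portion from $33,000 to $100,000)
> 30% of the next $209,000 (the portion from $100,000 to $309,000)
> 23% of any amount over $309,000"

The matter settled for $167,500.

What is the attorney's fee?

$58,725.00

First $33,000 at 43.5% = $14,355.00
Next $67,000 at 36% = $24,120.00
Remaining $67,500 at 30% = $20,250.00
Fee: $14,355.00 + $24,120.00 + $20,250.00 = $58,725.00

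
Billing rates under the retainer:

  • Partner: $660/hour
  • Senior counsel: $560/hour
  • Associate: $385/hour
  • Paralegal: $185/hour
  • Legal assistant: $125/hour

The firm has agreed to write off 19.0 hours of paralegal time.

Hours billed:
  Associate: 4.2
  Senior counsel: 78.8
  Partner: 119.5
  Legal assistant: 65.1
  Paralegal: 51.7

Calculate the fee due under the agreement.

Partner: 119.5 × $660 = $78,870.00
Senior counsel: 78.8 × $560 = $44,128.00
Associate: 4.2 × $385 = $1,617.00
Paralegal: 51.7 × $185 = $9,564.50
Legal assistant: 65.1 × $125 = $8,137.50
Subtotal: $142,317.00
Write-off: 19.0 × $185 = $3,515.00
Total: $142,317.00 − $3,515.00 = $138,802.00

$138,802.00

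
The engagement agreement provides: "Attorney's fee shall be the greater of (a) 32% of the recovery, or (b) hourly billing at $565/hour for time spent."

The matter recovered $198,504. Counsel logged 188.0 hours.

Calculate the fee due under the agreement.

(a) 32% of $198,504 = $63,521.28
(b) 188.0 × $565 = $106,220.00
The greater is (b): $106,220.00.

$106,220.00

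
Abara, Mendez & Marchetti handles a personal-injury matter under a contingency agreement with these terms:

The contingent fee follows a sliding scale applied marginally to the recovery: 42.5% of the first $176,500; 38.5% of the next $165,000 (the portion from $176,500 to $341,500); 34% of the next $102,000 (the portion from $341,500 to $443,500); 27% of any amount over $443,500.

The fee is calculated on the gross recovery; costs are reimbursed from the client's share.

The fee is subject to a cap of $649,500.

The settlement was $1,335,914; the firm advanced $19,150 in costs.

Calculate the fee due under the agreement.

Fee base is the gross recovery, $1,335,914; costs are reimbursed separately.
First $176,500 at 42.5% = $75,012.50
Next $165,000 at 38.5% = $63,525.00
Next $102,000 at 34% = $34,680.00
Remaining $892,414 at 27% = $240,951.78
Fee: $75,012.50 + $63,525.00 + $34,680.00 + $240,951.78 = $414,169.28
$414,169.28 is under the $649,500 cap.

$414,169.28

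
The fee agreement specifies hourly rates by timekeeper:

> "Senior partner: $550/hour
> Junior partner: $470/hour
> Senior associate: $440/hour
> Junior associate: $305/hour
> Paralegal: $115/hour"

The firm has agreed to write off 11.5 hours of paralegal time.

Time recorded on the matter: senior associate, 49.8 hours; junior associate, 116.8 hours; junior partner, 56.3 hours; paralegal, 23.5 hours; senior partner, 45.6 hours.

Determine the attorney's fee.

Senior partner: 45.6 × $550 = $25,080.00
Junior partner: 56.3 × $470 = $26,461.00
Senior associate: 49.8 × $440 = $21,912.00
Junior associate: 116.8 × $305 = $35,624.00
Paralegal: 23.5 × $115 = $2,702.50
Subtotal: $111,779.50
Write-off: 11.5 × $115 = $1,322.50
Total: $111,779.50 − $1,322.50 = $110,457.00

$110,457.00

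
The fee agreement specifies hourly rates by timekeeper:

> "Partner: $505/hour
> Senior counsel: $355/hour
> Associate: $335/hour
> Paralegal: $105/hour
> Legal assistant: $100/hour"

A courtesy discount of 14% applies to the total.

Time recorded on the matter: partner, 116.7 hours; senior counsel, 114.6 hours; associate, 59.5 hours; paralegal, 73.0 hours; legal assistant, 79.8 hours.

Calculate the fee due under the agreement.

Partner: 116.7 × $505 = $58,933.50
Senior counsel: 114.6 × $355 = $40,683.00
Associate: 59.5 × $335 = $19,932.50
Paralegal: 73.0 × $105 = $7,665.00
Legal assistant: 79.8 × $100 = $7,980.00
Subtotal: $135,194.00
Less 14% discount: −$18,927.16
Total: $135,194.00 − $18,927.16 = $116,266.84

$116,266.84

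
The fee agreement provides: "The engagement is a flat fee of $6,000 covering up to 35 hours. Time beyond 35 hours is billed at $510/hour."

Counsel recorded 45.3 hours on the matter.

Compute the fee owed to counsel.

Flat fee: $6,000.00
Excess hours: 45.3 − 35 = 10.3
Overrun: 10.3 × $510 = $5,253.00
Total: $6,000.00 + $5,253.00 = $11,253.00

$11,253.00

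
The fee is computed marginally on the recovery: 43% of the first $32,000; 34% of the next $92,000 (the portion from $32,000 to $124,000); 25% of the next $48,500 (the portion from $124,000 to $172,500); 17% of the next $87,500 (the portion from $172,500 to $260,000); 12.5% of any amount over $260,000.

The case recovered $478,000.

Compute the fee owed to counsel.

First $32,000 at 43% = $13,760.00
Next $92,000 at 34% = $31,280.00
Next $48,500 at 25% = $12,125.00
Next $87,500 at 17% = $14,875.00
Remaining $218,000 at 12.5% = $27,250.00
Fee: $13,760.00 + $31,280.00 + $12,125.00 + $14,875.00 + $27,250.00 = $99,290.00

$99,290.00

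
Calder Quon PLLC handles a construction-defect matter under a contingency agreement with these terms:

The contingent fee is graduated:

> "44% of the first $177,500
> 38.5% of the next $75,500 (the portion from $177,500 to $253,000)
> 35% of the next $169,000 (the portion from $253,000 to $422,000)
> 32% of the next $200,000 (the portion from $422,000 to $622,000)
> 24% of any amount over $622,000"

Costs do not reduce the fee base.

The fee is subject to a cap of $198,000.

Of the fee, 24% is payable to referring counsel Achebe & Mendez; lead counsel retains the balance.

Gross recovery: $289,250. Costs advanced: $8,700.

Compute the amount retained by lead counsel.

$91,089.80

Fee base is the gross recovery, $289,250; costs are reimbursed separately.
First $177,500 at 44% = $78,100.00
Next $75,500 at 38.5% = $29,067.50
Remaining $36,250 at 35% = $12,687.50
Fee: $78,100.00 + $29,067.50 + $12,687.50 = $119,855.00
$119,855.00 is under the $198,000 cap.
Referral share: 24% of $119,855.00 = $28,765.20; lead counsel retains $119,855.00 − $28,765.20 = $91,089.80.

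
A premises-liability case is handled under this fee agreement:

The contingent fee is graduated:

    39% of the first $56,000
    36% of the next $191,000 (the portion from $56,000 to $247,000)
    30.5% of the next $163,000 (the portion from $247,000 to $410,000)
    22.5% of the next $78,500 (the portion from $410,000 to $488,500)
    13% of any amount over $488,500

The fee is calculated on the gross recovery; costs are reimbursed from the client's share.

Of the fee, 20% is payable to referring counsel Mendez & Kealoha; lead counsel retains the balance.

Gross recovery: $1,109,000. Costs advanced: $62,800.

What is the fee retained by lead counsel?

Fee base is the gross recovery, $1,109,000; costs are reimbursed separately.
First $56,000 at 39% = $21,840.00
Next $191,000 at 36% = $68,760.00
Next $163,000 at 30.5% = $49,715.00
Next $78,500 at 22.5% = $17,662.50
Remaining $620,500 at 13% = $80,665.00
Fee: $21,840.00 + $68,760.00 + $49,715.00 + $17,662.50 + $80,665.00 = $238,642.50
Referral share: 20% of $238,642.50 = $47,728.50; lead counsel retains $238,642.50 − $47,728.50 = $190,914.00.

$190,914.00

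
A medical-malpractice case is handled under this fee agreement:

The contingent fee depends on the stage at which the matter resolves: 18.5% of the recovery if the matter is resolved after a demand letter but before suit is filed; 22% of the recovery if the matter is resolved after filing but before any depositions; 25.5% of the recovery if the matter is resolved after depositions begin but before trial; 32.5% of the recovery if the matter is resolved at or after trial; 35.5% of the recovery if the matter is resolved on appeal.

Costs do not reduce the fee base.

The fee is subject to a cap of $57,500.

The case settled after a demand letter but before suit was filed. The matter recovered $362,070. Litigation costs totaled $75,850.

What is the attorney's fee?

$57,500.00

Fee base is the gross recovery, $362,070; costs are reimbursed separately.
The matter settled after a demand letter but before suit was filed, so the 18.5% rate applies.
$362,070 × 18.5% = $66,982.95
$66,982.95 exceeds the $57,500 cap, so the fee is capped at $57,500.00.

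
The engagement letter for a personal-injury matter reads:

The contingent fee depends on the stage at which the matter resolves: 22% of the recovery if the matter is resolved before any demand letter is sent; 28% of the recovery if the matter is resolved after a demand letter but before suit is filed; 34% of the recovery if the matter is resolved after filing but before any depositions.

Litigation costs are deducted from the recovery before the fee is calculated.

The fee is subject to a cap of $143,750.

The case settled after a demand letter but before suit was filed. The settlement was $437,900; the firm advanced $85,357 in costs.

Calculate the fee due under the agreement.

$98,712.04

Fee base (net of costs): $437,900 − $85,357 = $352,543
The matter settled after a demand letter but before suit was filed, so the 28% rate applies.
$352,543 × 28% = $98,712.04
$98,712.04 is under the $143,750 cap.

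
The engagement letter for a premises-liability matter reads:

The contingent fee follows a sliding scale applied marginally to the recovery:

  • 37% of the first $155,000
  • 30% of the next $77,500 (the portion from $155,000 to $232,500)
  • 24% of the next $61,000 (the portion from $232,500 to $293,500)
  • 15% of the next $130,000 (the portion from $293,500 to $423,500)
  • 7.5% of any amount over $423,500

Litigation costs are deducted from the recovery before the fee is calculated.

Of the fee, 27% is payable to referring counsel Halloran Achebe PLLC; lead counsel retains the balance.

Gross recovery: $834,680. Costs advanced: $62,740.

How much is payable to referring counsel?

Fee base (net of costs): $834,680 − $62,740 = $771,940
First $155,000 at 37% = $57,350.00
Next $77,500 at 30% = $23,250.00
Next $61,000 at 24% = $14,640.00
Next $130,000 at 15% = $19,500.00
Remaining $348,440 at 7.5% = $26,133.00
Fee: $57,350.00 + $23,250.00 + $14,640.00 + $19,500.00 + $26,133.00 = $140,873.00
Referral share: 27% of $140,873.00 = $38,035.71; lead counsel retains $140,873.00 − $38,035.71 = $102,837.29.

$38,035.71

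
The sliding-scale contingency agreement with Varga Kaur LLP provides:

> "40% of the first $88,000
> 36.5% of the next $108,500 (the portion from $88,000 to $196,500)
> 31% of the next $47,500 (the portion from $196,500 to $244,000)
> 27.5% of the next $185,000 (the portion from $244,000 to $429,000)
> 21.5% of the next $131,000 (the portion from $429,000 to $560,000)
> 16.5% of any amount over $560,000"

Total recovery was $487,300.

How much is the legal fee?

First $88,000 at 40% = $35,200.00
Next $108,500 at 36.5% = $39,602.50
Next $47,500 at 31% = $14,725.00
Next $185,000 at 27.5% = $50,875.00
Remaining $58,300 at 21.5% = $12,534.50
Fee: $35,200.00 + $39,602.50 + $14,725.00 + $50,875.00 + $12,534.50 = $152,937.00

$152,937.00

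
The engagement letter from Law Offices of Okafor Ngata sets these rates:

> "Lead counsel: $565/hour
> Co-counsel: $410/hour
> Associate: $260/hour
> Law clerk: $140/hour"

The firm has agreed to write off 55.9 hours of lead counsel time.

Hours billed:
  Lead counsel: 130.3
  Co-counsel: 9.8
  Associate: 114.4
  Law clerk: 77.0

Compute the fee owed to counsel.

Lead counsel: 130.3 × $565 = $73,619.50
Co-counsel: 9.8 × $410 = $4,018.00
Associate: 114.4 × $260 = $29,744.00
Law clerk: 77.0 × $140 = $10,780.00
Subtotal: $118,161.50
Write-off: 55.9 × $565 = $31,583.50
Total: $118,161.50 − $31,583.50 = $86,578.00

$86,578.00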